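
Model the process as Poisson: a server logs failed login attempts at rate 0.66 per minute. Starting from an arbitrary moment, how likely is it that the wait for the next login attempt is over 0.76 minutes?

The wait for the next event is exponential with rate λ = 0.66 per minute.
P(T > 0.76) = e^(−λt) = e^(−0.66 × 0.76) = e^(−0.5016) ≈ 0.6056.

0.6056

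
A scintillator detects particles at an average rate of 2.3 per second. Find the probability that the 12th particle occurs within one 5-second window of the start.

0.4802

Over the interval, μ = 2.3 × 5 = 11.5 (a 5-second window = 5 seconds).
The 12th arrival falls in the interval iff at least 12 events occur there: P(S_12 ≤ t) = P(N ≥ 12) = 1 − P(N ≤ 11) ≈ 0.4802.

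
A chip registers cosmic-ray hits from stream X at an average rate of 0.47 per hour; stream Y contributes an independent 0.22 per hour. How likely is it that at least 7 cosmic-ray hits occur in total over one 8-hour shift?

0.3171

Independent Poisson processes superpose: combined rate λ = 0.47 + 0.22 = 0.69 per hour.
Over the interval, μ = 0.69 × 8 = 5.52 (an 8-hour shift = 8 hours).
P(N ≥ 7) = 1 − P(N ≤ 6) ≈ 0.3171.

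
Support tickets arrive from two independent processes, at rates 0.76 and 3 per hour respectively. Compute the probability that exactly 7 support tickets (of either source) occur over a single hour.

0.0491

Independent Poisson processes superpose: combined rate λ = 0.76 + 3 = 3.76 per hour.
So μ = 3.76.
P(N = 7) = e^(−3.76) · 3.76^7/7! ≈ 0.0491.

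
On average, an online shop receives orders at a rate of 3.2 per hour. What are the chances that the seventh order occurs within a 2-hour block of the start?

0.4577

Over the interval, μ = 3.2 × 2 = 6.4 (a 2-hour block = 2 hours).
The seventh arrival falls in the interval iff at least 7 events occur there: P(S_7 ≤ t) = P(N ≥ 7) = 1 − P(N ≤ 6) ≈ 0.4577.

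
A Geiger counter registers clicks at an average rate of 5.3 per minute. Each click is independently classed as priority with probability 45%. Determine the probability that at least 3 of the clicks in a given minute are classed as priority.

Thinning: the clicks that are classed as priority themselves form a Poisson process with rate 0.45 × 5.3 = 2.385 per minute.
So μ = 2.385.
P(N ≥ 3) = 1 − P(N ≤ 2) ≈ 0.4264.

0.4264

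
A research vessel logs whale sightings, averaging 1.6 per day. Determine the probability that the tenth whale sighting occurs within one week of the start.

0.6808

Over the interval, μ = 1.6 × 7 = 11.2 (a week = 7 days).
The tenth arrival falls in the interval iff at least 10 events occur there: P(S_10 ≤ t) = P(N ≥ 10) = 1 − P(N ≤ 9) ≈ 0.6808.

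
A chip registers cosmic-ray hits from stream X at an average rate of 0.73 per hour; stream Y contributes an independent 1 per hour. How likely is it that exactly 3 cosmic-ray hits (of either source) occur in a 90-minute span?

Independent Poisson processes superpose: combined rate λ = 0.73 + 1 = 1.73 per hour.
Over the interval, μ = 1.73 × 1.5 = 2.595 (a 90-minute span = 1.5 hours).
P(N = 3) = e^(−2.595) · 2.595^3/3! ≈ 0.2174.

0.2174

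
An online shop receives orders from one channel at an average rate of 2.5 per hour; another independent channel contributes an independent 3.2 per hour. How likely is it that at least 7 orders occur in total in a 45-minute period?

0.1412

Independent Poisson processes superpose: combined rate λ = 2.5 + 3.2 = 5.7 per hour.
Over the interval, μ = 5.7 × 0.75 = 4.275 (a 45-minute period = 0.75 hours).
P(N ≥ 7) = 1 − P(N ≤ 6) ≈ 0.1412.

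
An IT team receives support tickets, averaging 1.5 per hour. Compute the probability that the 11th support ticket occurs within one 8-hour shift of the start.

0.6528

Over the interval, μ = 1.5 × 8 = 12 (an 8-hour shift = 8 hours).
The 11th arrival falls in the interval iff at least 11 events occur there: P(S_11 ≤ t) = P(N ≥ 11) = 1 − P(N ≤ 10) ≈ 0.6528.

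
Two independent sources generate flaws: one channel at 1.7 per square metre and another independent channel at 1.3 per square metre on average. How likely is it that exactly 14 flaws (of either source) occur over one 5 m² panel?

Independent Poisson processes superpose: combined rate λ = 1.7 + 1.3 = 3 per square metre.
Over the interval, μ = 3 × 5 = 15 (a 5 m² panel = 5 square metres).
P(N = 14) = e^(−15) · 15^14/14! ≈ 0.1024.

0.1024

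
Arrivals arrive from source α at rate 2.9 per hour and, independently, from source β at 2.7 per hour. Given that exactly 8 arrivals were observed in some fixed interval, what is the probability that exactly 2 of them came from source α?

Given the total, each event is independently from source α with probability p = λ_α/(λ_α+λ_β) = 2.9/5.6 ≈ 0.5179.
So K ~ Binomial(8, 2.9/5.6): P(K = 2) = C(8,2) · (2.9/5.6)^2 · (2.7/5.6)^6 ≈ 0.0943.

0.0943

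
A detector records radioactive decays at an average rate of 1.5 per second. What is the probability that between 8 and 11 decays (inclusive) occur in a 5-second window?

0.3961

Over the interval, μ = 1.5 × 5 = 7.5 (a 5-second window = 5 seconds).
P(8 ≤ N ≤ 11) = Σ_{j=8}^{11} e^(−7.5) · 7.5^j/j! ≈ 0.3961.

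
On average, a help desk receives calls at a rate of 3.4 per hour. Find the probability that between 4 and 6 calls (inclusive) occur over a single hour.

With mean μ = 3.4 per hour,
P(4 ≤ N ≤ 6) = Σ_{j=4}^{6} e^(−3.4) · 3.4^j/j! ≈ 0.3838.

0.3838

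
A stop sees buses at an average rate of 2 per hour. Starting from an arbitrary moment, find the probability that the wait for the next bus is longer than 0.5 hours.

0.3679

The wait for the next event is exponential with rate λ = 2 per hour.
P(T > 0.5) = e^(−λt) = e^(−2 × 0.5) = e^(−1) ≈ 0.3679.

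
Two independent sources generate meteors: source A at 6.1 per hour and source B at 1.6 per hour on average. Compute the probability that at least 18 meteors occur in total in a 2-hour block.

Independent Poisson processes superpose: combined rate λ = 6.1 + 1.6 = 7.7 per hour.
Over the interval, μ = 7.7 × 2 = 15.4 (a 2-hour block = 2 hours).
P(N ≥ 18) = 1 − P(N ≤ 17) ≈ 0.2859.

0.2859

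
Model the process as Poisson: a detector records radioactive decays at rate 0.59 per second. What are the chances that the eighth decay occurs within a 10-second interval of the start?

0.2424

Over the interval, μ = 0.59 × 10 = 5.9 (a 10-second interval = 10 seconds).
The eighth arrival falls in the interval iff at least 8 events occur there: P(S_8 ≤ t) = P(N ≥ 8) = 1 − P(N ≤ 7) ≈ 0.2424.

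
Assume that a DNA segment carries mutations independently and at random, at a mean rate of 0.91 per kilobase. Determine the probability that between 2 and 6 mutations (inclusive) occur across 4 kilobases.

Over the interval, μ = 0.91 × 4 = 3.64 (4 kilobases).
P(2 ≤ N ≤ 6) = Σ_{j=2}^{6} e^(−3.64) · 3.64^j/j! ≈ 0.8016.

0.8016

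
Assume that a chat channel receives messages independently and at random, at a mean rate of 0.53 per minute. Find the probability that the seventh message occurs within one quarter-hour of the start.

Over the interval, μ = 0.53 × 15 = 7.95 (a quarter-hour = 15 minutes).
The seventh arrival falls in the interval iff at least 7 events occur there: P(S_7 ≤ t) = P(N ≥ 7) = 1 − P(N ≤ 6) ≈ 0.6805.

0.6805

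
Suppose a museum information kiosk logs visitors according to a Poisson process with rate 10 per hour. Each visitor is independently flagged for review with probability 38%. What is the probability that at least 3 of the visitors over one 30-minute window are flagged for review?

0.2963

Thinning: the visitors that are flagged for review themselves form a Poisson process with rate 0.38 × 10 = 3.8 per hour.
Over the interval, μ = 3.8 × 0.5 = 1.9 (a 30-minute window = 0.5 hours).
P(N ≥ 3) = 1 − P(N ≤ 2) ≈ 0.2963.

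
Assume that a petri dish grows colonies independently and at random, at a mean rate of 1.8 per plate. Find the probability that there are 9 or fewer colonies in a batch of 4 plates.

0.8096

Over the interval, μ = 1.8 × 4 = 7.2 (a batch of 4 plates = 4 plates).
P(N ≤ 9) = Σ_{j=0}^{9} e^(−μ) μ^j/j! ≈ 0.8096.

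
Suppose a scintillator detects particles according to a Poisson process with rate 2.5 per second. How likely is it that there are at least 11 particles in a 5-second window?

Over the interval, μ = 2.5 × 5 = 12.5 (a 5-second window = 5 seconds).
P(N ≥ 11) = 1 − P(N ≤ 10) = 1 − Σ_{j=0}^{10} e^(−μ) μ^j/j! ≈ 0.7029.

0.7029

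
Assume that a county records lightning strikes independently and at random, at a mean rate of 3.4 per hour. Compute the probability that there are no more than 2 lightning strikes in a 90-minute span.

0.1165

Over the interval, μ = 3.4 × 1.5 = 5.1 (a 90-minute span = 1.5 hours).
P(N ≤ 2) = Σ_{j=0}^{2} e^(−μ) μ^j/j! ≈ 0.1165.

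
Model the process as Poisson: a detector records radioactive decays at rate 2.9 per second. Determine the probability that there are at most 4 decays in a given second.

With mean μ = 2.9 per second,
P(N ≤ 4) = Σ_{j=0}^{4} e^(−μ) μ^j/j! ≈ 0.8318.

0.8318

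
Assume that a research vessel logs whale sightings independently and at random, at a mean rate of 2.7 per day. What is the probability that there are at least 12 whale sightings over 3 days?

0.1193

Over the interval, μ = 2.7 × 3 = 8.1 (3 days).
P(N ≥ 12) = 1 − P(N ≤ 11) = 1 − Σ_{j=0}^{11} e^(−μ) μ^j/j! ≈ 0.1193.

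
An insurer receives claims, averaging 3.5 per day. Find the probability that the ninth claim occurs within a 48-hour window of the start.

0.2709

Over the interval, μ = 3.5 × 2 = 7 (a 48-hour window = 2 days).
The ninth arrival falls in the interval iff at least 9 events occur there: P(S_9 ≤ t) = P(N ≥ 9) = 1 − P(N ≤ 8) ≈ 0.2709.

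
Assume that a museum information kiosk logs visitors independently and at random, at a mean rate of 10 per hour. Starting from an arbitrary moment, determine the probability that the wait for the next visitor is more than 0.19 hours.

0.1496

The wait for the next event is exponential with rate λ = 10 per hour.
P(T > 0.19) = e^(−λt) = e^(−10 × 0.19) = e^(−1.9) ≈ 0.1496.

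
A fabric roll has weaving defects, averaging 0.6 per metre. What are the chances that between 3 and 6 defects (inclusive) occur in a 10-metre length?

Over the interval, μ = 0.6 × 10 = 6 (a 10-metre length = 10 metres).
P(3 ≤ N ≤ 6) = Σ_{j=3}^{6} e^(−6) · 6^j/j! ≈ 0.5443.

0.5443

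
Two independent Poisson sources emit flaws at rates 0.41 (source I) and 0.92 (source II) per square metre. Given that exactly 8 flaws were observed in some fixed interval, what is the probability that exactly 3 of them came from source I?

Given the total, each event is independently from source I with probability p = λ_I/(λ_I+λ_II) = 0.41/1.33 ≈ 0.3083.
So K ~ Binomial(8, 0.41/1.33): P(K = 3) = C(8,3) · (0.41/1.33)^3 · (0.92/1.33)^5 ≈ 0.2598.

0.2598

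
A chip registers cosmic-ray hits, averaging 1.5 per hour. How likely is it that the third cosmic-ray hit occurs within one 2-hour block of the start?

Over the interval, μ = 1.5 × 2 = 3 (a 2-hour block = 2 hours).
The third arrival falls in the interval iff at least 3 events occur there: P(S_3 ≤ t) = P(N ≥ 3) = 1 − P(N ≤ 2) ≈ 0.5768.

0.5768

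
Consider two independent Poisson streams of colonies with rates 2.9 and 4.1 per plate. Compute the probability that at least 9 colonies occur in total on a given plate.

Independent Poisson processes superpose: combined rate λ = 2.9 + 4.1 = 7 per plate.
So μ = 7.
P(N ≥ 9) = 1 − P(N ≤ 8) ≈ 0.2709.

0.2709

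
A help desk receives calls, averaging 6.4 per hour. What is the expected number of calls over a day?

E[N] = λt = 6.4 × 24 = 153.6 (a day = 24 hours).

153.6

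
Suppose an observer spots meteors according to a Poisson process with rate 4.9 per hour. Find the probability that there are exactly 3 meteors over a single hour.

With mean μ = 4.9 per hour,
P(N = 3) = e^(−μ) μ^3/3! = e^(−4.9) · 4.9^3/6 ≈ 0.1460.

0.1460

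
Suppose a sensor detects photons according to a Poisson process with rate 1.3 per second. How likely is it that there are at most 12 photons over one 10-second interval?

Over the interval, μ = 1.3 × 10 = 13 (a 10-second interval = 10 seconds).
P(N ≤ 12) = Σ_{j=0}^{12} e^(−μ) μ^j/j! ≈ 0.4631.

0.4631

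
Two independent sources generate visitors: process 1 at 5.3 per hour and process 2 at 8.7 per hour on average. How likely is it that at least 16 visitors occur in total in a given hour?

Independent Poisson processes superpose: combined rate λ = 5.3 + 8.7 = 14 per hour.
So μ = 14.
P(N ≥ 16) = 1 − P(N ≤ 15) ≈ 0.3306.

0.3306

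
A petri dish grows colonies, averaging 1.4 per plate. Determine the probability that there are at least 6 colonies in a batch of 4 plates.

Over the interval, μ = 1.4 × 4 = 5.6 (a batch of 4 plates = 4 plates).
P(N ≥ 6) = 1 − P(N ≤ 5) = 1 − Σ_{j=0}^{5} e^(−μ) μ^j/j! ≈ 0.4881.

0.4881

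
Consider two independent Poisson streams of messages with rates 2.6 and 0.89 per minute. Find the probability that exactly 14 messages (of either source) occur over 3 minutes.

Independent Poisson processes superpose: combined rate λ = 2.6 + 0.89 = 3.49 per minute.
Over the interval, μ = 3.49 × 3 = 10.47 (3 minutes).
P(N = 14) = e^(−10.47) · 10.47^14/14! ≈ 0.0619.

0.0619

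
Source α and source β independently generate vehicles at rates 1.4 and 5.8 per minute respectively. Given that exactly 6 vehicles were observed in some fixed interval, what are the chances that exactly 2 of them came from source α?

0.2388

Given the total, each event is independently from source α with probability p = λ_α/(λ_α+λ_β) = 1.4/7.2 ≈ 0.1944.
So K ~ Binomial(6, 1.4/7.2): P(K = 2) = C(6,2) · (1.4/7.2)^2 · (5.8/7.2)^4 ≈ 0.2388.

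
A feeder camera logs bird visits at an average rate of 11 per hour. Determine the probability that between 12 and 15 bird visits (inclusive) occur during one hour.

With mean μ = 11 per hour,
P(12 ≤ N ≤ 15) = Σ_{j=12}^{15} e^(−11) · 11^j/j! ≈ 0.3281.

0.3281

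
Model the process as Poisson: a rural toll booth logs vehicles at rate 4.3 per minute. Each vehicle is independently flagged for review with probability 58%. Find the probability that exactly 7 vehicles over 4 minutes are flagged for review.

0.0907

Thinning: the vehicles that are flagged for review themselves form a Poisson process with rate 0.58 × 4.3 = 2.494 per minute.
Over the interval, μ = 2.494 × 4 = 9.976 (4 minutes).
P(N = 7) = e^(−9.976) · 9.976^7/7! ≈ 0.0907.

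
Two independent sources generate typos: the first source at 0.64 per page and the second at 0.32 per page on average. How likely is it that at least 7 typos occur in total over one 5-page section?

Independent Poisson processes superpose: combined rate λ = 0.64 + 0.32 = 0.96 per page.
Over the interval, μ = 0.96 × 5 = 4.8 (a 5-page section = 5 pages).
P(N ≥ 7) = 1 − P(N ≤ 6) ≈ 0.2092.

0.2092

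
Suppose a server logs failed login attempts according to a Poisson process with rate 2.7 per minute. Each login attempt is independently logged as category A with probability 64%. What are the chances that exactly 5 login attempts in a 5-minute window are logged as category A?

Thinning: the login attempts that are logged as category A themselves form a Poisson process with rate 0.64 × 2.7 = 1.728 per minute.
Over the interval, μ = 1.728 × 5 = 8.64 (a 5-minute window = 5 minutes).
P(N = 5) = e^(−8.64) · 8.64^5/5! ≈ 0.0710.

0.0710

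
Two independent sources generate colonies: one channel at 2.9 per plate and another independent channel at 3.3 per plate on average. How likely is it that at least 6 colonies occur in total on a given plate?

Independent Poisson processes superpose: combined rate λ = 2.9 + 3.3 = 6.2 per plate.
So μ = 6.2.
P(N ≥ 6) = 1 − P(N ≤ 5) ≈ 0.5859.

0.5859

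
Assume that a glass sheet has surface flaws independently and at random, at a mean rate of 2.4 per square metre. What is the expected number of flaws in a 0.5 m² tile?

1.2

E[N] = λt = 2.4 × 0.5 = 1.2 (a 0.5 m² tile = 0.5 square metres).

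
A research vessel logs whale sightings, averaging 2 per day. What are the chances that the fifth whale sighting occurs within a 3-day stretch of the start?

0.7149

Over the interval, μ = 2 × 3 = 6 (a 3-day stretch = 3 days).
The fifth arrival falls in the interval iff at least 5 events occur there: P(S_5 ≤ t) = P(N ≥ 5) = 1 − P(N ≤ 4) ≈ 0.7149.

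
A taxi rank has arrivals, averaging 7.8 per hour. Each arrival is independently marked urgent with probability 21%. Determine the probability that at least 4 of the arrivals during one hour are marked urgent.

0.0841

Thinning: the arrivals that are marked urgent themselves form a Poisson process with rate 0.21 × 7.8 = 1.638 per hour.
So μ = 1.638.
P(N ≥ 4) = 1 − P(N ≤ 3) ≈ 0.0841.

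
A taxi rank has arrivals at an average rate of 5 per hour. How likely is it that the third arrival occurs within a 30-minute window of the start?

0.4562

Over the interval, μ = 5 × 0.5 = 2.5 (a 30-minute window = 0.5 hours).
The third arrival falls in the interval iff at least 3 events occur there: P(S_3 ≤ t) = P(N ≥ 3) = 1 − P(N ≤ 2) ≈ 0.4562.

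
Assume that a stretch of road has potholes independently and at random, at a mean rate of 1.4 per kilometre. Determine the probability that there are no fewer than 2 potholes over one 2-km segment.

0.7689

Over the interval, μ = 1.4 × 2 = 2.8 (a 2-km segment = 2 kilometres).
P(N ≥ 2) = 1 − P(N ≤ 1) = 1 − Σ_{j=0}^{1} e^(−μ) μ^j/j! ≈ 0.7689.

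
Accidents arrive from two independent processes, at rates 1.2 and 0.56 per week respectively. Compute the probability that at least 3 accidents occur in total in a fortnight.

0.6828

Independent Poisson processes superpose: combined rate λ = 1.2 + 0.56 = 1.76 per week.
Over the interval, μ = 1.76 × 2 = 3.52 (a fortnight = 2 weeks).
P(N ≥ 3) = 1 − P(N ≤ 2) ≈ 0.6828.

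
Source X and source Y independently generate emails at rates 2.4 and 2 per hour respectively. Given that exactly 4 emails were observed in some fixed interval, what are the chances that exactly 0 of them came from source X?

0.0427

Given the total, each event is independently from source X with probability p = λ_X/(λ_X+λ_Y) = 2.4/4.4 ≈ 0.5455.
So K ~ Binomial(4, 2.4/4.4): P(K = 0) = C(4,0) · (2.4/4.4)^0 · (2/4.4)^4 ≈ 0.0427.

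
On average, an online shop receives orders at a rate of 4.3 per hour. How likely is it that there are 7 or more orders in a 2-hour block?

0.7543

Over the interval, μ = 4.3 × 2 = 8.6 (a 2-hour block = 2 hours).
P(N ≥ 7) = 1 − P(N ≤ 6) = 1 − Σ_{j=0}^{6} e^(−μ) μ^j/j! ≈ 0.7543.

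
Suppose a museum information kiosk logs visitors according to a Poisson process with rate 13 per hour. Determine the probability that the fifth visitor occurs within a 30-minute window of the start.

0.7763

Over the interval, μ = 13 × 0.5 = 6.5 (a 30-minute window = 0.5 hours).
The fifth arrival falls in the interval iff at least 5 events occur there: P(S_5 ≤ t) = P(N ≥ 5) = 1 − P(N ≤ 4) ≈ 0.7763.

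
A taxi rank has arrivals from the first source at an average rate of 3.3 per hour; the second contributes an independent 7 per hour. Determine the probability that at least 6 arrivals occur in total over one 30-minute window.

Independent Poisson processes superpose: combined rate λ = 3.3 + 7 = 10.3 per hour.
Over the interval, μ = 10.3 × 0.5 = 5.15 (a 30-minute window = 0.5 hours).
P(N ≥ 6) = 1 − P(N ≤ 5) ≈ 0.4103.

0.4103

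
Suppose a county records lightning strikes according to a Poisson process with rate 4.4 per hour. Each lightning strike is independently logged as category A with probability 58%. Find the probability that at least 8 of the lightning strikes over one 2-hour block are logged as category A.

0.1445

Thinning: the lightning strikes that are logged as category A themselves form a Poisson process with rate 0.58 × 4.4 = 2.552 per hour.
Over the interval, μ = 2.552 × 2 = 5.104 (a 2-hour block = 2 hours).
P(N ≥ 8) = 1 − P(N ≤ 7) ≈ 0.1445.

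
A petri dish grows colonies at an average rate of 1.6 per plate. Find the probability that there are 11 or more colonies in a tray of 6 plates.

0.3671

Over the interval, μ = 1.6 × 6 = 9.6 (a tray of 6 plates = 6 plates).
P(N ≥ 11) = 1 − P(N ≤ 10) = 1 − Σ_{j=0}^{10} e^(−μ) μ^j/j! ≈ 0.3671.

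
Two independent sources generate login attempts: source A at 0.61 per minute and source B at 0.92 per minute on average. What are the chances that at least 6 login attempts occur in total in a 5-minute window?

0.7746

Independent Poisson processes superpose: combined rate λ = 0.61 + 0.92 = 1.53 per minute.
Over the interval, μ = 1.53 × 5 = 7.65 (a 5-minute window = 5 minutes).
P(N ≥ 6) = 1 − P(N ≤ 5) ≈ 0.7746.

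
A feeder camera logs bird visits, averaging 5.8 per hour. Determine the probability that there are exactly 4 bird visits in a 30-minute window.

0.1622

Over the interval, μ = 5.8 × 0.5 = 2.9 (a 30-minute window = 0.5 hours).
P(N = 4) = e^(−μ) μ^4/4! = e^(−2.9) · 2.9^4/24 ≈ 0.1622.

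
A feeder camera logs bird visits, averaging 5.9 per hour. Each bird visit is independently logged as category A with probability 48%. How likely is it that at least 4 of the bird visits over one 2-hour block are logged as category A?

Thinning: the bird visits that are logged as category A themselves form a Poisson process with rate 0.48 × 5.9 = 2.832 per hour.
Over the interval, μ = 2.832 × 2 = 5.664 (a 2-hour block = 2 hours).
P(N ≥ 4) = 1 − P(N ≤ 3) ≈ 0.8162.

0.8162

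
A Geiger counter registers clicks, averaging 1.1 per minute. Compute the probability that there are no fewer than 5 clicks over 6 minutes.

0.7873

Over the interval, μ = 1.1 × 6 = 6.6 (6 minutes).
P(N ≥ 5) = 1 − P(N ≤ 4) = 1 − Σ_{j=0}^{4} e^(−μ) μ^j/j! ≈ 0.7873.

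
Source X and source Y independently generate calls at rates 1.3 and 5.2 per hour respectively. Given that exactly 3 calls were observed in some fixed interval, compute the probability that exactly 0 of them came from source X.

0.5120

Given the total, each event is independently from source X with probability p = λ_X/(λ_X+λ_Y) = 1.3/6.5 = 0.2000.
So K ~ Binomial(3, 1.3/6.5): P(K = 0) = C(3,0) · (1.3/6.5)^0 · (5.2/6.5)^3 ≈ 0.5120.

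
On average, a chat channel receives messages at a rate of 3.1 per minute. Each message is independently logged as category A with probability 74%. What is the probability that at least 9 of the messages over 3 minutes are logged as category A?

0.2557

Thinning: the messages that are logged as category A themselves form a Poisson process with rate 0.74 × 3.1 = 2.294 per minute.
Over the interval, μ = 2.294 × 3 = 6.882 (3 minutes).
P(N ≥ 9) = 1 − P(N ≤ 8) ≈ 0.2557.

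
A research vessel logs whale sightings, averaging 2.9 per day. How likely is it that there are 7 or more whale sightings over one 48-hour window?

Over the interval, μ = 2.9 × 2 = 5.8 (a 48-hour window = 2 days).
P(N ≥ 7) = 1 − P(N ≤ 6) = 1 − Σ_{j=0}^{6} e^(−μ) μ^j/j! ≈ 0.3616.

0.3616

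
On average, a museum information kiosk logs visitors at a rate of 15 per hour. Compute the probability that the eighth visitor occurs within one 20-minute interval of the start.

Over the interval, μ = 15 × 1/3 = 5 (a 20-minute interval = 1/3 hours).
The eighth arrival falls in the interval iff at least 8 events occur there: P(S_8 ≤ t) = P(N ≥ 8) = 1 − P(N ≤ 7) ≈ 0.1334.

0.1334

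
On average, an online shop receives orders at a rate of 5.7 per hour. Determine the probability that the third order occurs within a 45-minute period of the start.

0.7995

Over the interval, μ = 5.7 × 0.75 = 4.275 (a 45-minute period = 0.75 hours).
The third arrival falls in the interval iff at least 3 events occur there: P(S_3 ≤ t) = P(N ≥ 3) = 1 − P(N ≤ 2) ≈ 0.7995.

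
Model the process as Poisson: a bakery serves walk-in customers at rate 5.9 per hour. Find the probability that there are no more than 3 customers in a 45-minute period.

0.3551

Over the interval, μ = 5.9 × 0.75 = 4.425 (a 45-minute period = 0.75 hours).
P(N ≤ 3) = Σ_{j=0}^{3} e^(−μ) μ^j/j! ≈ 0.3551.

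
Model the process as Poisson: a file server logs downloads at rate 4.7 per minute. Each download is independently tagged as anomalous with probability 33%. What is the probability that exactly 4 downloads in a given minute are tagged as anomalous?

0.0511

Thinning: the downloads that are tagged as anomalous themselves form a Poisson process with rate 0.33 × 4.7 = 1.551 per minute.
So μ = 1.551.
P(N = 4) = e^(−1.551) · 1.551^4/4! ≈ 0.0511.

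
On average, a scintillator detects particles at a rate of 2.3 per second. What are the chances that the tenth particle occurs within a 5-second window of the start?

0.7112

Over the interval, μ = 2.3 × 5 = 11.5 (a 5-second window = 5 seconds).
The tenth arrival falls in the interval iff at least 10 events occur there: P(S_10 ≤ t) = P(N ≥ 10) = 1 − P(N ≤ 9) ≈ 0.7112.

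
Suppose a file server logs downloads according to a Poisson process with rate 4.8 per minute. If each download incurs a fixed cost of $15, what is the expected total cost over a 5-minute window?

$360

E[N] = 4.8 × 5 = 24 (a 5-minute window = 5 minutes); E[cost] = 24 × $15 = $360.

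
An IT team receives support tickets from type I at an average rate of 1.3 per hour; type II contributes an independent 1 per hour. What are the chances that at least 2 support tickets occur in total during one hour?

Independent Poisson processes superpose: combined rate λ = 1.3 + 1 = 2.3 per hour.
So μ = 2.3.
P(N ≥ 2) = 1 − P(N ≤ 1) ≈ 0.6691.

0.6691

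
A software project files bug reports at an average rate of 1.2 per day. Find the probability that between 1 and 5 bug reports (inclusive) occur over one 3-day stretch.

0.8168

Over the interval, μ = 1.2 × 3 = 3.6 (a 3-day stretch = 3 days).
P(1 ≤ N ≤ 5) = Σ_{j=1}^{5} e^(−3.6) · 3.6^j/j! ≈ 0.8168.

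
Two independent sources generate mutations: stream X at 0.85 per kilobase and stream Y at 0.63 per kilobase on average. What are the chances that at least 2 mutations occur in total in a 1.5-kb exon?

0.6503

Independent Poisson processes superpose: combined rate λ = 0.85 + 0.63 = 1.48 per kilobase.
Over the interval, μ = 1.48 × 1.5 = 2.22 (a 1.5-kb exon = 1.5 kilobases).
P(N ≥ 2) = 1 − P(N ≤ 1) ≈ 0.6503.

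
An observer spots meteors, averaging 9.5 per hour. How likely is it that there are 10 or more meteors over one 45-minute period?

Over the interval, μ = 9.5 × 0.75 = 7.125 (a 45-minute period = 0.75 hours).
P(N ≥ 10) = 1 − P(N ≤ 9) = 1 − Σ_{j=0}^{9} e^(−μ) μ^j/j! ≈ 0.1824.

0.1824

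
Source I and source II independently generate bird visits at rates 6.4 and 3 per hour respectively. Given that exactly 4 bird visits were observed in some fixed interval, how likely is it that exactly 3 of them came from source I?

Given the total, each event is independently from source I with probability p = λ_I/(λ_I+λ_II) = 6.4/9.4 ≈ 0.6809.
So K ~ Binomial(4, 6.4/9.4): P(K = 3) = C(4,3) · (6.4/9.4)^3 · (3/9.4)^1 ≈ 0.4029.

0.4029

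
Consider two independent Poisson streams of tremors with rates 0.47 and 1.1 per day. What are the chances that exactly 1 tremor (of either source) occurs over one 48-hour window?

Independent Poisson processes superpose: combined rate λ = 0.47 + 1.1 = 1.57 per day.
Over the interval, μ = 1.57 × 2 = 3.14 (a 48-hour window = 2 days).
P(N = 1) = e^(−3.14) · 3.14^1/1! ≈ 0.1359.

0.1359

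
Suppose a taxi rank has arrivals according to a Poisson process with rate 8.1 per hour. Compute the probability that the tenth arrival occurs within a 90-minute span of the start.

0.7705

Over the interval, μ = 8.1 × 1.5 = 12.15 (a 90-minute span = 1.5 hours).
The tenth arrival falls in the interval iff at least 10 events occur there: P(S_10 ≤ t) = P(N ≥ 10) = 1 − P(N ≤ 9) ≈ 0.7705.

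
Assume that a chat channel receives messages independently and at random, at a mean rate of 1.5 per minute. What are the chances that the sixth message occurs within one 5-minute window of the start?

0.7586

Over the interval, μ = 1.5 × 5 = 7.5 (a 5-minute window = 5 minutes).
The sixth arrival falls in the interval iff at least 6 events occur there: P(S_6 ≤ t) = P(N ≥ 6) = 1 − P(N ≤ 5) ≈ 0.7586.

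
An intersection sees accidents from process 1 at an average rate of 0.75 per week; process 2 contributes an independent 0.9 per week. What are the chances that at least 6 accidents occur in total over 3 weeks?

Independent Poisson processes superpose: combined rate λ = 0.75 + 0.9 = 1.65 per week.
Over the interval, μ = 1.65 × 3 = 4.95 (3 weeks).
P(N ≥ 6) = 1 − P(N ≤ 5) ≈ 0.3753.

0.3753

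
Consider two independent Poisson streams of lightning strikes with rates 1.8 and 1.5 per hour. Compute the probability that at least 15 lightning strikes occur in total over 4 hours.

0.3454

Independent Poisson processes superpose: combined rate λ = 1.8 + 1.5 = 3.3 per hour.
Over the interval, μ = 3.3 × 4 = 13.2 (4 hours).
P(N ≥ 15) = 1 − P(N ≤ 14) ≈ 0.3454.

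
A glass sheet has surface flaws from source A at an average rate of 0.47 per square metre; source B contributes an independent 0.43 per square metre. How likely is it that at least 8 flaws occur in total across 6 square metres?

Independent Poisson processes superpose: combined rate λ = 0.47 + 0.43 = 0.9 per square metre.
Over the interval, μ = 0.9 × 6 = 5.4 (6 square metres).
P(N ≥ 8) = 1 − P(N ≤ 7) ≈ 0.1783.

0.1783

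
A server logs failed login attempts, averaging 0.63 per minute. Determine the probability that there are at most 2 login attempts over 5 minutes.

0.3904

Over the interval, μ = 0.63 × 5 = 3.15 (5 minutes).
P(N ≤ 2) = Σ_{j=0}^{2} e^(−μ) μ^j/j! ≈ 0.3904.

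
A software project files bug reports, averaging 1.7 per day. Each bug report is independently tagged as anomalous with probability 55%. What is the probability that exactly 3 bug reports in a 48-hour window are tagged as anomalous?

Thinning: the bug reports that are tagged as anomalous themselves form a Poisson process with rate 0.55 × 1.7 = 0.935 per day.
Over the interval, μ = 0.935 × 2 = 1.87 (a 48-hour window = 2 days).
P(N = 3) = e^(−1.87) · 1.87^3/3! ≈ 0.1680.

0.1680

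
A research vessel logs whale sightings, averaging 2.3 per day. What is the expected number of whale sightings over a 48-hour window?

4.6

E[N] = λt = 2.3 × 2 = 4.6 (a 48-hour window = 2 days).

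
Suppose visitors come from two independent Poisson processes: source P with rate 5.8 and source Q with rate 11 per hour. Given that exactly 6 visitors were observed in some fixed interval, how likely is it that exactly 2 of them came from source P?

Given the total, each event is independently from source P with probability p = λ_P/(λ_P+λ_Q) = 5.8/16.8 ≈ 0.3452.
So K ~ Binomial(6, 5.8/16.8): P(K = 2) = C(6,2) · (5.8/16.8)^2 · (11/16.8)^4 ≈ 0.3286.

0.3286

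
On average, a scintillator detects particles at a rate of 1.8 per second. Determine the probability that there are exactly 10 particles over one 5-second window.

Over the interval, μ = 1.8 × 5 = 9 (a 5-second window = 5 seconds).
P(N = 10) = e^(−μ) μ^10/10! = e^(−9) · 9^10/3628800 ≈ 0.1186.

0.1186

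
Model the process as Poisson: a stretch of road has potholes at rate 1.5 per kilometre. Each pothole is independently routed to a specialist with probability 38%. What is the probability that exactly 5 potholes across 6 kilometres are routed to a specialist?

Thinning: the potholes that are routed to a specialist themselves form a Poisson process with rate 0.38 × 1.5 = 0.57 per kilometre.
Over the interval, μ = 0.57 × 6 = 3.42 (6 kilometres).
P(N = 5) = e^(−3.42) · 3.42^5/5! ≈ 0.1275.

0.1275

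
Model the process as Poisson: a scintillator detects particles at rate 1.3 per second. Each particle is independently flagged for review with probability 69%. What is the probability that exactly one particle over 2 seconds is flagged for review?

0.2983

Thinning: the particles that are flagged for review themselves form a Poisson process with rate 0.69 × 1.3 = 0.897 per second.
Over the interval, μ = 0.897 × 2 = 1.794 (2 seconds).
P(N = 1) = e^(−1.794) · 1.794^1/1! ≈ 0.2983.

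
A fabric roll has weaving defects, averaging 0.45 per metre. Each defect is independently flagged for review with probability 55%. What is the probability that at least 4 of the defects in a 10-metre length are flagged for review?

0.2371

Thinning: the defects that are flagged for review themselves form a Poisson process with rate 0.55 × 0.45 = 0.2475 per metre.
Over the interval, μ = 0.2475 × 10 = 2.475 (a 10-metre length = 10 metres).
P(N ≥ 4) = 1 − P(N ≤ 3) ≈ 0.2371.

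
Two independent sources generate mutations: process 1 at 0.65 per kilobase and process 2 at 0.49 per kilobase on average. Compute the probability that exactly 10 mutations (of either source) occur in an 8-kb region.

0.1201

Independent Poisson processes superpose: combined rate λ = 0.65 + 0.49 = 1.14 per kilobase.
Over the interval, μ = 1.14 × 8 = 9.12 (an 8-kb region = 8 kilobases).
P(N = 10) = e^(−9.12) · 9.12^10/10! ≈ 0.1201.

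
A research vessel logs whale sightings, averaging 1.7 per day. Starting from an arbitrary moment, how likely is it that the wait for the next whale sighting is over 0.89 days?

The wait for the next event is exponential with rate λ = 1.7 per day.
P(T > 0.89) = e^(−λt) = e^(−1.7 × 0.89) = e^(−1.513) ≈ 0.2202.

0.2202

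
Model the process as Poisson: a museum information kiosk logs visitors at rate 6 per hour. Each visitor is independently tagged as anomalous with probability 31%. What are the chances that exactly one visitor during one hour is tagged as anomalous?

0.2896

Thinning: the visitors that are tagged as anomalous themselves form a Poisson process with rate 0.31 × 6 = 1.86 per hour.
So μ = 1.86.
P(N = 1) = e^(−1.86) · 1.86^1/1! ≈ 0.2896.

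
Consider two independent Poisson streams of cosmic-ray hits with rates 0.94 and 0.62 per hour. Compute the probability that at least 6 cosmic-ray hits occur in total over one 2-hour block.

Independent Poisson processes superpose: combined rate λ = 0.94 + 0.62 = 1.56 per hour.
Over the interval, μ = 1.56 × 2 = 3.12 (a 2-hour block = 2 hours).
P(N ≥ 6) = 1 − P(N ≤ 5) ≈ 0.0965.

0.0965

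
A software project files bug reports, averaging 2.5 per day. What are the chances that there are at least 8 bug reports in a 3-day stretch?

Over the interval, μ = 2.5 × 3 = 7.5 (a 3-day stretch = 3 days).
P(N ≥ 8) = 1 − P(N ≤ 7) = 1 − Σ_{j=0}^{7} e^(−μ) μ^j/j! ≈ 0.4754.

0.4754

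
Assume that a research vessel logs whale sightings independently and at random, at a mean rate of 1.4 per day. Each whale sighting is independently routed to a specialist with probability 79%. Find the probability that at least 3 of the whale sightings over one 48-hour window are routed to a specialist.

Thinning: the whale sightings that are routed to a specialist themselves form a Poisson process with rate 0.79 × 1.4 = 1.106 per day.
Over the interval, μ = 1.106 × 2 = 2.212 (a 48-hour window = 2 days).
P(N ≥ 3) = 1 − P(N ≤ 2) ≈ 0.3805.

0.3805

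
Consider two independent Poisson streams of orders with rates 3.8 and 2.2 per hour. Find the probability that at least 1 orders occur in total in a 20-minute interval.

Independent Poisson processes superpose: combined rate λ = 3.8 + 2.2 = 6 per hour.
Over the interval, μ = 6 × 1/3 = 2 (a 20-minute interval = 1/3 hours).
P(N ≥ 1) = 1 − P(N ≤ 0) ≈ 0.8647.

0.8647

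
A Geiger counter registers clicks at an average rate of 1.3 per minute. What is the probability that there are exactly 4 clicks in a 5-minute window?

0.1118

Over the interval, μ = 1.3 × 5 = 6.5 (a 5-minute window = 5 minutes).
P(N = 4) = e^(−μ) μ^4/4! = e^(−6.5) · 6.5^4/24 ≈ 0.1118.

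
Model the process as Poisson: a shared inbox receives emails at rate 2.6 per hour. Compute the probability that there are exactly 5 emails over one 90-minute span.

Over the interval, μ = 2.6 × 1.5 = 3.9 (a 90-minute span = 1.5 hours).
P(N = 5) = e^(−μ) μ^5/5! = e^(−3.9) · 3.9^5/120 ≈ 0.1522.

0.1522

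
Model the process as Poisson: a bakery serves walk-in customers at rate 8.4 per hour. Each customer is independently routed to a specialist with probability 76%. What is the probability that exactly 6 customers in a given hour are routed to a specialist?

0.1587

Thinning: the customers that are routed to a specialist themselves form a Poisson process with rate 0.76 × 8.4 = 6.384 per hour.
So μ = 6.384.
P(N = 6) = e^(−6.384) · 6.384^6/6! ≈ 0.1587.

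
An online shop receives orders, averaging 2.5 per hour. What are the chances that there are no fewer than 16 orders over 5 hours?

Over the interval, μ = 2.5 × 5 = 12.5 (5 hours).
P(N ≥ 16) = 1 − P(N ≤ 15) = 1 − Σ_{j=0}^{15} e^(−μ) μ^j/j! ≈ 0.1940.

0.1940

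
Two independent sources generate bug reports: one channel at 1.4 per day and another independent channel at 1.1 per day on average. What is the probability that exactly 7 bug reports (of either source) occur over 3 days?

Independent Poisson processes superpose: combined rate λ = 1.4 + 1.1 = 2.5 per day.
Over the interval, μ = 2.5 × 3 = 7.5 (3 days).
P(N = 7) = e^(−7.5) · 7.5^7/7! ≈ 0.1465.

0.1465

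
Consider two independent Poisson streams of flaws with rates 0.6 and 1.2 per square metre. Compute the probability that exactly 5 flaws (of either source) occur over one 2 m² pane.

0.1377

Independent Poisson processes superpose: combined rate λ = 0.6 + 1.2 = 1.8 per square metre.
Over the interval, μ = 1.8 × 2 = 3.6 (a 2 m² pane = 2 square metres).
P(N = 5) = e^(−3.6) · 3.6^5/5! ≈ 0.1377.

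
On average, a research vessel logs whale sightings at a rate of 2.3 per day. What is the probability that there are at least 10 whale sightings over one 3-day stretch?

Over the interval, μ = 2.3 × 3 = 6.9 (a 3-day stretch = 3 days).
P(N ≥ 10) = 1 − P(N ≤ 9) = 1 − Σ_{j=0}^{9} e^(−μ) μ^j/j! ≈ 0.1595.

0.1595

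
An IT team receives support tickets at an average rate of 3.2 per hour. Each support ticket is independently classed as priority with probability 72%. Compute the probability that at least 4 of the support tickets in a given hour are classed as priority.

0.2015

Thinning: the support tickets that are classed as priority themselves form a Poisson process with rate 0.72 × 3.2 = 2.304 per hour.
So μ = 2.304.
P(N ≥ 4) = 1 − P(N ≤ 3) ≈ 0.2015.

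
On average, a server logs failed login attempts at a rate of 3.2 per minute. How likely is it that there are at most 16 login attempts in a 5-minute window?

0.5660

Over the interval, μ = 3.2 × 5 = 16 (a 5-minute window = 5 minutes).
P(N ≤ 16) = Σ_{j=0}^{16} e^(−μ) μ^j/j! ≈ 0.5660.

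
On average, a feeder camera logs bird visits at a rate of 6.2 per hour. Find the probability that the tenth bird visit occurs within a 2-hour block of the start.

0.7908

Over the interval, μ = 6.2 × 2 = 12.4 (a 2-hour block = 2 hours).
The tenth arrival falls in the interval iff at least 10 events occur there: P(S_10 ≤ t) = P(N ≥ 10) = 1 − P(N ≤ 9) ≈ 0.7908.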